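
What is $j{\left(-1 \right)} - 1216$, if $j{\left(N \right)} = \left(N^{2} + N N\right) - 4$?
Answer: $-1218$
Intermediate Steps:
$j{\left(N \right)} = -4 + 2 N^{2}$ ($j{\left(N \right)} = \left(N^{2} + N^{2}\right) - 4 = 2 N^{2} - 4 = -4 + 2 N^{2}$)
$j{\left(-1 \right)} - 1216 = \left(-4 + 2 \left(-1\right)^{2}\right) - 1216 = \left(-4 + 2 \cdot 1\right) - 1216 = \left(-4 + 2\right) - 1216 = -2 - 1216 = -1218$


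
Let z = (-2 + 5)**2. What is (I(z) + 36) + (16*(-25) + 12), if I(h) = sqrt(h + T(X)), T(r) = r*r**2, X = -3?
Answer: -352 + 3*I*sqrt(2) ≈ -352.0 + 4.2426*I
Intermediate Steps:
T(r) = r**3
z = 9 (z = 3**2 = 9)
I(h) = sqrt(-27 + h) (I(h) = sqrt(h + (-3)**3) = sqrt(h - 27) = sqrt(-27 + h))
(I(z) + 36) + (16*(-25) + 12) = (sqrt(-27 + 9) + 36) + (16*(-25) + 12) = (sqrt(-18) + 36) + (-400 + 12) = (3*I*sqrt(2) + 36) - 388 = (36 + 3*I*sqrt(2)) - 388 = -352 + 3*I*sqrt(2)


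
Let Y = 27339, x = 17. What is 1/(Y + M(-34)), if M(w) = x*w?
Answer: 1/26761 ≈ 3.7368e-5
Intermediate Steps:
M(w) = 17*w
1/(Y + M(-34)) = 1/(27339 + 17*(-34)) = 1/(27339 - 578) = 1/26761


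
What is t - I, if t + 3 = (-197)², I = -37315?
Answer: 76121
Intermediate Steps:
t = 38806 (t = -3 + (-197)² = -3 + 38809 = 38806)
t - I = 38806 - 1*(-37315) = 38806 + 37315 = 76121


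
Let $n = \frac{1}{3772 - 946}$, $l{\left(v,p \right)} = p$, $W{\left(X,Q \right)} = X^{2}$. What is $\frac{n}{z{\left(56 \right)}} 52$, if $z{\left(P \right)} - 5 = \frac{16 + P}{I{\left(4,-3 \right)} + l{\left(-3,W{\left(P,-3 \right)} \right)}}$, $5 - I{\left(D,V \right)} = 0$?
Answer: $\frac{9074}{2476989} \approx 0.0036633$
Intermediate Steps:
$I{\left(D,V \right)} = 5$ ($I{\left(D,V \right)} = 5 - 0 = 5 + 0 = 5$)
$z{\left(P \right)} = 5 + \frac{16 + P}{5 + P^{2}}$
$n = \frac{1}{2826} \approx 0.00035386$
$\frac{n}{z{\left(56 \right)}} 52 = \frac{1}{2826 \frac{41 + 56 + 5 \cdot 56^{2}}{5 + 56^{2}}} \cdot 52 = \frac{1}{2826 \frac{41 + 56 + 5 \cdot 3136}{5 + 3136}} \cdot 52 = \frac{1}{2826 \frac{41 + 56 + 15680}{3141}} \cdot 52 = \frac{1}{2826 \cdot \frac{1}{3141} \cdot 15777} \cdot 52 = \frac{1}{2826 \cdot \frac{1753}{349}} \cdot 52 = \frac{1}{2826} \cdot \frac{349}{1753} \cdot 52 = \frac{349}{4953978} \cdot 52 = \frac{9074}{2476989}$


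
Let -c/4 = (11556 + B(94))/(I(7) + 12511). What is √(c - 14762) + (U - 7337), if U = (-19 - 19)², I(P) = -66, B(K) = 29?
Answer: -5893 + I*√91475444254/2489 ≈ -5893.0 + 121.51*I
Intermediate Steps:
U = 1444 (U = (-38)² = 1444)
c = -9268/2489 (c = -4*(11556 + 29)/(-66 + 12511) = -46340/12445 = -4*2317/2489 = -9268/2489 ≈ -3.7236)
√(c - 14762) + (U - 7337) = √(-9268/2489 - 14762) + (1444 - 7337) = √(-36751886/2489) - 5893 = I*√91475444254/2489 - 5893 = -5893 + I*√91475444254/2489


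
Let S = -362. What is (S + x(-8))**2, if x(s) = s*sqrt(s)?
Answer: 130532 + 11584*I*sqrt(2) ≈ 1.3053e+5 + 16382.0*I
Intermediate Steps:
x(s) = s**(3/2)
(S + x(-8))**2 = (-362 + (-8)**(3/2))**2 = (-362 - 16*I*sqrt(2))**2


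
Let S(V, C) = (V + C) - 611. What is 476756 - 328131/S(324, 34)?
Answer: 120947399/253 ≈ 4.7805e+5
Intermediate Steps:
S(V, C) = -611 + C + V (S(V, C) = (C + V) - 611 = -611 + C + V)
476756 - 328131/S(324, 34) = 476756 - 328131/(-611 + 34 + 324) = 476756 - 328131/(-253) = 476756 - 328131*(-1)/253 = 476756 - 1*(-328131/253) = 476756 + 328131/253 = 120947399/253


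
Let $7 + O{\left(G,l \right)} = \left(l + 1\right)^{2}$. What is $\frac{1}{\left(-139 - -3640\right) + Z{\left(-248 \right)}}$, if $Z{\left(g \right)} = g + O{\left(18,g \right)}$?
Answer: $\frac{1}{64255} \approx 1.5563 \cdot 10^{-5}$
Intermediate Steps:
$O{\left(G,l \right)} = -7 + \left(1 + l\right)^{2}$ ($O{\left(G,l \right)} = -7 + \left(l + 1\right)^{2} = -7 + \left(1 + l\right)^{2}$)
$Z{\left(g \right)} = -7 + g + \left(1 + g\right)^{2}$ ($Z{\left(g \right)} = g + \left(-7 + \left(1 + g\right)^{2}\right) = -7 + g + \left(1 + g\right)^{2}$)
$\frac{1}{\left(-139 - -3640\right) + Z{\left(-248 \right)}} = \frac{1}{\left(-139 - -3640\right) - \left(255 - \left(1 - 248\right)^{2}\right)} = \frac{1}{\left(-139 + 3640\right) - \left(255 - 61009\right)} = \frac{1}{3501 - -60754} = \frac{1}{3501 + 60754} = \frac{1}{64255}$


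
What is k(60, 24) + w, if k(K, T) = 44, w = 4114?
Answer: 4158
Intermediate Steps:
k(60, 24) + w = 44 + 4114 = 4158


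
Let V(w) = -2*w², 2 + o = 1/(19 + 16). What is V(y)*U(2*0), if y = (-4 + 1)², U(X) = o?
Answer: 11178/35 ≈ 319.37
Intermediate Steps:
o = -69/35 (o = -2 + 1/(19 + 16) = -2 + 1/35 = -69/35 ≈ -1.9714)
U(X) = -69/35
y = 9 (y = (-3)² = 9)
V(y)*U(2*0) = -2*9²*(-69/35) = -2*81*(-69/35) = -162*(-69/35) = 11178/35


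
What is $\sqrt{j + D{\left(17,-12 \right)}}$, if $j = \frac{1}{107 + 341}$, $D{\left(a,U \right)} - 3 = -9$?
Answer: $\frac{i \sqrt{18809}}{56} \approx 2.449 i$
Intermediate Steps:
$D{\left(a,U \right)} = -6$ ($D{\left(a,U \right)} = 3 - 9 = -6$)
$j = \frac{1}{448} \approx 0.0022321$
$\sqrt{j + D{\left(17,-12 \right)}} = \sqrt{\frac{1}{448} - 6} = \sqrt{- \frac{2687}{448}} = \frac{i \sqrt{18809}}{56}$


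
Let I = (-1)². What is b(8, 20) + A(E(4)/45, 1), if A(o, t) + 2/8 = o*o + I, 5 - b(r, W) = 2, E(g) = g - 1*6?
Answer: 30391/8100 ≈ 3.7520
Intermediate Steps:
E(g) = -6 + g (E(g) = g - 6 = -6 + g)
b(r, W) = 3 (b(r, W) = 5 - 1*2 = 5 - 2 = 3)
I = 1
A(o, t) = ¾ + o² (A(o, t) = -¼ + (o*o + 1) = -¼ + (o² + 1) = -¼ + (1 + o²) = ¾ + o²)
b(8, 20) + A(E(4)/45, 1) = 3 + (¾ + ((-6 + 4)/45)²) = 3 + (¾ + (-2*1/45)²) = 3 + (¾ + (-2/45)²) = 3 + (¾ + 4/2025) = 3 + 6091/8100 = 30391/8100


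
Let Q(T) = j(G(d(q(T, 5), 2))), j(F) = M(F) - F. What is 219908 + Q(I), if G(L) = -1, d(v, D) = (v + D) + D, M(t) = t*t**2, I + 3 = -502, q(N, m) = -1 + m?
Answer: 219908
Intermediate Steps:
I = -505 (I = -3 - 502 = -505)
M(t) = t**3
d(v, D) = v + 2*D (d(v, D) = (D + v) + D = v + 2*D)
j(F) = F**3 - F
Q(T) = 0 (Q(T) = (-1)**3 - 1*(-1) = -1 + 1 = 0)
219908 + Q(I) = 219908 + 0 = 219908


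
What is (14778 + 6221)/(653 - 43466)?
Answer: -20999/42813 ≈ -0.49048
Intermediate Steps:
(14778 + 6221)/(653 - 43466) = 20999/(-42813) = 20999*(-1/42813) = -20999/42813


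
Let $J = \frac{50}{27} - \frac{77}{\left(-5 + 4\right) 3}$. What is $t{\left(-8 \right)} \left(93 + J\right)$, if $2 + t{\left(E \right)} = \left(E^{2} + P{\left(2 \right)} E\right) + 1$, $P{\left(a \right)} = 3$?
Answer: $\frac{42302}{9} \approx 4700.2$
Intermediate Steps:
$J = \frac{743}{27}$ ($J = 50 \cdot \frac{1}{27} - \frac{77}{\left(-1\right) 3} = \frac{50}{27} - \frac{77}{-3} = \frac{50}{27} - - \frac{77}{3} = \frac{50}{27} + \frac{77}{3} = \frac{743}{27} \approx 27.519$)
$t{\left(E \right)} = -1 + E^{2} + 3 E$ ($t{\left(E \right)} = -2 + \left(\left(E^{2} + 3 E\right) + 1\right) = -2 + \left(1 + E^{2} + 3 E\right) = -1 + E^{2} + 3 E$)
$t{\left(-8 \right)} \left(93 + J\right) = \left(-1 + \left(-8\right)^{2} + 3 \left(-8\right)\right) \left(93 + \frac{743}{27}\right) = \left(-1 + 64 - 24\right) \frac{3254}{27} = 39 \cdot \frac{3254}{27} = \frac{42302}{9}$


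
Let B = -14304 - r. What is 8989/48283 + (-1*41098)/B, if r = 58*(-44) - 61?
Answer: 2089425133/564476553 ≈ 3.7015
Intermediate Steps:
r = -2613 (r = -2552 - 61 = -2613)
B = -11691 (B = -14304 - 1*(-2613) = -14304 + 2613 = -11691)
8989/48283 + (-1*41098)/B = 8989/48283 - 1*41098/(-11691) = 8989*(1/48283) - 41098*(-1/11691) = 8989/48283 + 41098/11691 = 2089425133/564476553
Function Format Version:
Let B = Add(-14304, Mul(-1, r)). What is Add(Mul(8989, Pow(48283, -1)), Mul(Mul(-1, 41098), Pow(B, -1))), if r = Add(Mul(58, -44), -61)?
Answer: Rational(2089425133, 564476553) ≈ 3.7015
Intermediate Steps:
r = -2613 (r = Add(-2552, -61) = -2613)
B = -11691 (B = Add(-14304, Mul(-1, -2613)) = Add(-14304, 2613) = -11691)
Add(Mul(8989, Pow(48283, -1)), Mul(Mul(-1, 41098), Pow(B, -1))) = Add(Mul(8989, Pow(48283, -1)), Mul(Mul(-1, 41098), Pow(-11691, -1))) = Add(Mul(8989, Rational(1, 48283)), Mul(-41098, Rational(-1, 11691))) = Add(Rational(8989, 48283), Rational(41098, 11691)) = Rational(2089425133, 564476553)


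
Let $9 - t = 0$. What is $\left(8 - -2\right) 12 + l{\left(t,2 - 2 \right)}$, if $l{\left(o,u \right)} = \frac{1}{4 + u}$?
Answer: $\frac{481}{4} \approx 120.25$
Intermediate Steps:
$t = 9$ ($t = 9 - 0 = 9 + 0 = 9$)
$\left(8 - -2\right) 12 + l{\left(t,2 - 2 \right)} = \left(8 - -2\right) 12 + \frac{1}{4 + \left(2 - 2\right)} = \left(8 + 2\right) 12 + \frac{1}{4 + \left(2 - 2\right)} = 10 \cdot 12 + \frac{1}{4 + 0} = 120 + \frac{1}{4} = \frac{481}{4}$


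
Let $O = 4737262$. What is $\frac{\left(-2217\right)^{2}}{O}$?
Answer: $\frac{4915089}{4737262} \approx 1.0375$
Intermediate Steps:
$\frac{\left(-2217\right)^{2}}{O} = \frac{\left(-2217\right)^{2}}{4737262} = 4915089 \cdot \frac{1}{4737262} = \frac{4915089}{4737262}$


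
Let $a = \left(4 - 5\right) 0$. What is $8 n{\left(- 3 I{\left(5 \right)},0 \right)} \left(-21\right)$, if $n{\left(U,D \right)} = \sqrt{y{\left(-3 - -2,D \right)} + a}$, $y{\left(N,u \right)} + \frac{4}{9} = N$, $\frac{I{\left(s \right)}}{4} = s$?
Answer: $- 56 i \sqrt{13} \approx - 201.91 i$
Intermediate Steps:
$I{\left(s \right)} = 4 s$
$y{\left(N,u \right)} = - \frac{4}{9} + N$
$a = 0$ ($a = \left(-1\right) 0 = 0$)
$n{\left(U,D \right)} = \frac{i \sqrt{13}}{3}$ ($n{\left(U,D \right)} = \sqrt{\left(- \frac{4}{9} - 1\right) + 0} = \sqrt{- \frac{13}{9} + 0} = \sqrt{- \frac{13}{9}} = \frac{i \sqrt{13}}{3}$)
$8 n{\left(- 3 I{\left(5 \right)},0 \right)} \left(-21\right) = 8 \frac{i \sqrt{13}}{3} \left(-21\right) = \frac{8 i \sqrt{13}}{3} \left(-21\right) = - 56 i \sqrt{13}$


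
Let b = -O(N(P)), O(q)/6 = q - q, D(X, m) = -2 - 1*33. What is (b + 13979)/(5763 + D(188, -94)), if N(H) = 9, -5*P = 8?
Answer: 13979/5728 ≈ 2.4405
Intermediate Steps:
P = -8/5 (P = -⅕*8 = -8/5 ≈ -1.6000)
D(X, m) = -35 (D(X, m) = -2 - 33 = -35)
O(q) = 0 (O(q) = 6*(q - q) = 6*0 = 0)
b = 0 (b = -1*0 = 0)
(b + 13979)/(5763 + D(188, -94)) = (0 + 13979)/(5763 - 35) = 13979/5728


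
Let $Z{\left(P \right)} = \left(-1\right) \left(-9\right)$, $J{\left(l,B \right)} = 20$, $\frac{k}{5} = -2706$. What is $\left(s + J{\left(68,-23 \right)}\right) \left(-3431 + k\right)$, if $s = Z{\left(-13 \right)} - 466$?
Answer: $7411957$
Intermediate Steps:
$k = -13530$ ($k = 5 \left(-2706\right) = -13530$)
$Z{\left(P \right)} = 9$
$s = -457$ ($s = 9 - 466 = -457$)
$\left(s + J{\left(68,-23 \right)}\right) \left(-3431 + k\right) = \left(-457 + 20\right) \left(-3431 - 13530\right) = \left(-437\right) \left(-16961\right) = 7411957$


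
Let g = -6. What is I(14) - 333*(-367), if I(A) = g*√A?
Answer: 122211 - 6*√14 ≈ 1.2219e+5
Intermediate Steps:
I(A) = -6*√A
I(14) - 333*(-367) = -6*√14 - 333*(-367) = -6*√14 + 122211 = 122211 - 6*√14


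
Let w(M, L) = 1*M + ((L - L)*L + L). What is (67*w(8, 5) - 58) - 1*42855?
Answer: -42042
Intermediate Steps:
w(M, L) = L + M (w(M, L) = M + (0*L + L) = M + (0 + L) = M + L = L + M)
(67*w(8, 5) - 58) - 1*42855 = (67*(5 + 8) - 58) - 1*42855 = (67*13 - 58) - 42855 = (871 - 58) - 42855 = 813 - 42855 = -42042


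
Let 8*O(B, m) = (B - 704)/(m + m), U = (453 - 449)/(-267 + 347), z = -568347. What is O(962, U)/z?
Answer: -215/378898 ≈ -0.00056744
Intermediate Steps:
U = 1/20 (U = 4/80 = 4*(1/80) = 1/20 ≈ 0.050000)
O(B, m) = (-704 + B)/(16*m) (O(B, m) = ((B - 704)/(m + m))/8 = ((-704 + B)/((2*m)))/8 = ((-704 + B)*(1/(2*m)))/8 = ((-704 + B)/(2*m))/8 = (-704 + B)/(16*m))
O(962, U)/z = ((-704 + 962)/(16*(1/20)))/(-568347) = ((1/16)*20*258)*(-1/568347) = (645/2)*(-1/568347) = -215/378898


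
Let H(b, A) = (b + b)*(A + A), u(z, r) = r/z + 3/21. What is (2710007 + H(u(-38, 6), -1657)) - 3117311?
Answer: -54158176/133 ≈ -4.0720e+5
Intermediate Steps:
u(z, r) = ⅐ + r/z (u(z, r) = r/z + 3*(1/21) = r/z + ⅐ = ⅐ + r/z)
H(b, A) = 4*A*b (H(b, A) = (2*b)*(2*A) = 4*A*b)
(2710007 + H(u(-38, 6), -1657)) - 3117311 = (2710007 + 4*(-1657)*((6 + (⅐)*(-38))/(-38))) - 3117311 = (2710007 + 4*(-1657)*(-(6 - 38/7)/38)) - 3117311 = (2710007 + 4*(-1657)*(-1/38*4/7)) - 3117311 = (2710007 + 4*(-1657)*(-2/133)) - 3117311 = (2710007 + 13256/133) - 3117311 = 360444187/133 - 3117311 = -54158176/133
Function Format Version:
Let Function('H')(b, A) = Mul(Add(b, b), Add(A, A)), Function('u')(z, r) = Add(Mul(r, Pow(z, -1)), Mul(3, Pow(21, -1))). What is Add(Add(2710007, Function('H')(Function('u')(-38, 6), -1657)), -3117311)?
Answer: Rational(-54158176, 133) ≈ -4.0720e+5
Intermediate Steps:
Function('u')(z, r) = Add(Rational(1, 7), Mul(r, Pow(z, -1))) (Function('u')(z, r) = Add(Mul(r, Pow(z, -1)), Mul(3, Rational(1, 21))) = Add(Mul(r, Pow(z, -1)), Rational(1, 7)) = Add(Rational(1, 7), Mul(r, Pow(z, -1))))
Function('H')(b, A) = Mul(4, A, b) (Function('H')(b, A) = Mul(Mul(2, b), Mul(2, A)) = Mul(4, A, b))
Add(Add(2710007, Function('H')(Function('u')(-38, 6), -1657)), -3117311) = Add(Add(2710007, Mul(4, -1657, Mul(Pow(-38, -1), Add(6, Mul(Rational(1, 7), -38))))), -3117311) = Add(Add(2710007, Mul(4, -1657, Mul(Rational(-1, 38), Add(6, Rational(-38, 7))))), -3117311) = Add(Add(2710007, Mul(4, -1657, Mul(Rational(-1, 38), Rational(4, 7)))), -3117311) = Add(Add(2710007, Mul(4, -1657, Rational(-2, 133))), -3117311) = Add(Add(2710007, Rational(13256, 133)), -3117311) = Add(Rational(360444187, 133), -3117311) = Rational(-54158176, 133)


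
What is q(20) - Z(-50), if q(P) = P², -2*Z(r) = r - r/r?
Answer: 749/2 ≈ 374.50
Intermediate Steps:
Z(r) = ½ - r/2 (Z(r) = -(r - r/r)/2 = -(r - 1*1)/2 = -(r - 1)/2 = -(-1 + r)/2 = ½ - r/2)
q(20) - Z(-50) = 20² - (½ - ½*(-50)) = 400 - (½ + 25) = 400 - 1*51/2 = 400 - 51/2 = 749/2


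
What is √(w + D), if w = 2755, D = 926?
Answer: 3*√409 ≈ 60.671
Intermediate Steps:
√(w + D) = √(2755 + 926) = √3681 = 3*√409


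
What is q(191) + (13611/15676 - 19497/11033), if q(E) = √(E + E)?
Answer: -155464809/172953308 + √382 ≈ 18.646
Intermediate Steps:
q(E) = √2*√E (q(E) = √(2*E) = √2*√E)
q(191) + (13611/15676 - 19497/11033) = √2*√191 + (13611/15676 - 19497/11033) = √382 + (13611*(1/15676) - 19497*1/11033) = √382 + (13611/15676 - 19497/11033) = √382 - 155464809/172953308 = -155464809/172953308 + √382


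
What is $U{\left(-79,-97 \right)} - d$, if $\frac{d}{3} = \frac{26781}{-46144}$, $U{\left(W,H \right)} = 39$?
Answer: $\frac{1879959}{46144} \approx 40.741$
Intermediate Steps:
$d = - \frac{80343}{46144}$ ($d = 3 \frac{26781}{-46144} = 3 \cdot 26781 \left(- \frac{1}{46144}\right) = 3 \left(- \frac{26781}{46144}\right) = - \frac{80343}{46144} \approx -1.7411$)
$U{\left(-79,-97 \right)} - d = 39 - - \frac{80343}{46144} = 39 + \frac{80343}{46144} = \frac{1879959}{46144}$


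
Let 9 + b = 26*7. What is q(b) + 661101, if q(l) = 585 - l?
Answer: 661513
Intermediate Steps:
b = 173 (b = -9 + 26*7 = -9 + 182 = 173)
q(b) + 661101 = (585 - 1*173) + 661101 = (585 - 173) + 661101 = 412 + 661101 = 661513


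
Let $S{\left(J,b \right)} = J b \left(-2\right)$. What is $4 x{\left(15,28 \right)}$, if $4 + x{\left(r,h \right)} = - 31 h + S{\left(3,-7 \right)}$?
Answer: $-3320$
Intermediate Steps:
$S{\left(J,b \right)} = - 2 J b$
$x{\left(r,h \right)} = 38 - 31 h$ ($x{\left(r,h \right)} = -4 - \left(-42 + 31 h\right) = 38 - 31 h$)
$4 x{\left(15,28 \right)} = 4 \left(38 - 868\right) = 4 \left(-830\right) = -3320$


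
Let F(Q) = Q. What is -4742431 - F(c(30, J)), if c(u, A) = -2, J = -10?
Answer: -4742429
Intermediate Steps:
-4742431 - F(c(30, J)) = -4742431 - 1*(-2) = -4742431 + 2 = -4742429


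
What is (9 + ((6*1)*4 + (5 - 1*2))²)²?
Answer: 544644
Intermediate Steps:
(9 + ((6*1)*4 + (5 - 1*2))²)² = (9 + (6*4 + (5 - 2))²)² = (9 + (24 + 3)²)² = (9 + 27²)² = (9 + 729)² = 738² = 544644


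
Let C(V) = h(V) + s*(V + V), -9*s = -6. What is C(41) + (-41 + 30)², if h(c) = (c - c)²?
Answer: 527/3 ≈ 175.67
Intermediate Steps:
h(c) = 0 (h(c) = 0² = 0)
s = ⅔ (s = -⅑*(-6) = ⅔ ≈ 0.66667)
C(V) = 4*V/3 (C(V) = 0 + 2*(V + V)/3 = 0 + 2*(2*V)/3 = 0 + 4*V/3 = 4*V/3)
C(41) + (-41 + 30)² = (4/3)*41 + (-41 + 30)² = 164/3 + (-11)² = 164/3 + 121 = 527/3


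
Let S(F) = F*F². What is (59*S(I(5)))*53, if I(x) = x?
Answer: 390875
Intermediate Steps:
S(F) = F³
(59*S(I(5)))*53 = (59*5³)*53 = (59*125)*53 = 7375*53 = 390875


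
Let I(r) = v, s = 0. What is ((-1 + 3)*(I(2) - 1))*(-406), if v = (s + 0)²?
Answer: 812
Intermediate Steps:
v = 0 (v = (0 + 0)² = 0² = 0)
I(r) = 0
((-1 + 3)*(I(2) - 1))*(-406) = ((-1 + 3)*(0 - 1))*(-406) = (2*(-1))*(-406) = -2*(-406) = 812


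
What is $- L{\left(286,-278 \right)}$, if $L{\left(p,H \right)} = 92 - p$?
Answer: $194$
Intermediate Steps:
$- L{\left(286,-278 \right)} = - (92 - 286) = \left(-1\right) \left(-194\right) = 194$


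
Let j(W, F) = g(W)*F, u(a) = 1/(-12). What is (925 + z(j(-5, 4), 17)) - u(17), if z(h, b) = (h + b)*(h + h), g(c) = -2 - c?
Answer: 19453/12 ≈ 1621.1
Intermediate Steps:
u(a) = -1/12
j(W, F) = F*(-2 - W) (j(W, F) = (-2 - W)*F = F*(-2 - W))
z(h, b) = 2*h*(b + h) (z(h, b) = (b + h)*(2*h) = 2*h*(b + h))
(925 + z(j(-5, 4), 17)) - u(17) = (925 + 2*(-1*4*(2 - 5))*(17 - 1*4*(2 - 5))) - 1*(-1/12) = (925 + 2*(-1*4*(-3))*(17 - 1*4*(-3))) + 1/12 = (925 + 2*12*(17 + 12)) + 1/12 = (925 + 2*12*29) + 1/12 = (925 + 696) + 1/12 = 1621 + 1/12 = 19453/12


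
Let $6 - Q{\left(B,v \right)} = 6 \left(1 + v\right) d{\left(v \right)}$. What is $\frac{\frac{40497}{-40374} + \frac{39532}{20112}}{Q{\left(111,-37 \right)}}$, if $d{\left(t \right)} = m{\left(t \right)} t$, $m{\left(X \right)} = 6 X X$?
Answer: $- \frac{3618469}{246781967241576} \approx -1.4663 \cdot 10^{-8}$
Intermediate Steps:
$m{\left(X \right)} = 6 X^{2}$
$d{\left(t \right)} = 6 t^{3}$ ($d{\left(t \right)} = 6 t^{2} t = 6 t^{3}$)
$Q{\left(B,v \right)} = 6 - 36 v^{3} \left(1 + v\right)$ ($Q{\left(B,v \right)} = 6 - 6 \left(1 + v\right) 6 v^{3} = 6 - 6 \cdot 6 v^{3} \left(1 + v\right) = 6 - 36 v^{3} \left(1 + v\right)$)
$\frac{\frac{40497}{-40374} + \frac{39532}{20112}}{Q{\left(111,-37 \right)}} = \frac{\frac{40497}{-40374} + \frac{39532}{20112}}{6 - 36 \left(-37\right)^{3} - 36 \left(-37\right)^{4}} = \frac{40497 \left(- \frac{1}{40374}\right) + 39532 \cdot \frac{1}{20112}}{6 - -1823508 - 67469796} = \frac{- \frac{13499}{13458} + \frac{9883}{5028}}{6 + 1823508 - 67469796} = \frac{3618469}{3759268 \left(-65646282\right)} = \frac{3618469}{3759268} \left(- \frac{1}{65646282}\right) = - \frac{3618469}{246781967241576}$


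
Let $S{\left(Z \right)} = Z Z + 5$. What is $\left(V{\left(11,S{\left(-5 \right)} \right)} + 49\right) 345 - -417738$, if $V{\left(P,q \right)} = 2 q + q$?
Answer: $465693$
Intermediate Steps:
$S{\left(Z \right)} = 5 + Z^{2}$ ($S{\left(Z \right)} = Z^{2} + 5 = 5 + Z^{2}$)
$V{\left(P,q \right)} = 3 q$
$\left(V{\left(11,S{\left(-5 \right)} \right)} + 49\right) 345 - -417738 = \left(3 \left(5 + \left(-5\right)^{2}\right) + 49\right) 345 - -417738 = \left(3 \left(5 + 25\right) + 49\right) 345 + 417738 = \left(3 \cdot 30 + 49\right) 345 + 417738 = \left(90 + 49\right) 345 + 417738 = 139 \cdot 345 + 417738 = 47955 + 417738 = 465693$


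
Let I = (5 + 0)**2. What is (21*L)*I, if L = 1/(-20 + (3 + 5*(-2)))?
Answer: -175/9 ≈ -19.444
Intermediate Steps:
I = 25 (I = 5**2 = 25)
L = -1/27 (L = 1/(-20 + (3 - 10)) = 1/(-20 - 7) = 1/(-27) = -1/27 ≈ -0.037037)
(21*L)*I = (21*(-1/27))*25 = -7/9*25 = -175/9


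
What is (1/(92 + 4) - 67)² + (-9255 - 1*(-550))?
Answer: -38867519/9216 ≈ -4217.4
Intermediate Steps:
(1/(92 + 4) - 67)² + (-9255 - 1*(-550)) = (1/96 - 67)² + (-9255 + 550) = (1/96 - 67)² - 8705 = (-6431/96)² - 8705 = 41357761/9216 - 8705 = -38867519/9216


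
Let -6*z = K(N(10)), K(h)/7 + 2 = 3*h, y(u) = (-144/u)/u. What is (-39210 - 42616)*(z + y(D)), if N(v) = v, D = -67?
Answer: 36032406404/13467 ≈ 2.6756e+6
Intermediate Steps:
y(u) = -144/u²
K(h) = -14 + 21*h (K(h) = -14 + 7*(3*h) = -14 + 21*h)
z = -98/3 (z = -(-14 + 21*10)/6 = -(-14 + 210)/6 = -⅙*196 = -98/3 ≈ -32.667)
(-39210 - 42616)*(z + y(D)) = (-39210 - 42616)*(-98/3 - 144/(-67)²) = -81826*(-98/3 - 144*1/4489) = -81826*(-98/3 - 144/4489) = -81826*(-440354/13467) = 36032406404/13467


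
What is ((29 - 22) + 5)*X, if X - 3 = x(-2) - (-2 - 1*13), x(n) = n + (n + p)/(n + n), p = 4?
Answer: 186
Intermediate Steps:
x(n) = n + (4 + n)/(2*n) (x(n) = n + (n + 4)/(n + n) = n + (4 + n)/((2*n)) = n + (4 + n)*(1/(2*n)) = n + (4 + n)/(2*n))
X = 31/2 (X = 3 + ((1/2 - 2 + 2/(-2)) - (-2 - 1*13)) = 3 + ((1/2 - 2 + 2*(-1/2)) - (-2 - 13)) = 3 + ((1/2 - 2 - 1) - 1*(-15)) = 3 + (-5/2 + 15) = 3 + 25/2 = 31/2 ≈ 15.500)
((29 - 22) + 5)*X = ((29 - 22) + 5)*(31/2) = (7 + 5)*(31/2) = 12*(31/2) = 186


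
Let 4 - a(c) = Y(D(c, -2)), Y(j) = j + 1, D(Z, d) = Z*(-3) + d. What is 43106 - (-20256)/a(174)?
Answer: 22737118/527 ≈ 43144.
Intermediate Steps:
D(Z, d) = d - 3*Z (D(Z, d) = -3*Z + d = d - 3*Z)
Y(j) = 1 + j
a(c) = 5 + 3*c (a(c) = 4 - (1 + (-2 - 3*c)) = 4 - (-1 - 3*c) = 4 + (1 + 3*c) = 5 + 3*c)
43106 - (-20256)/a(174) = 43106 - (-20256)/(5 + 3*174) = 43106 - (-20256)/(5 + 522) = 43106 - (-20256)/527 = 43106 - 1*(-20256/527) = 43106 + 20256/527 = 22737118/527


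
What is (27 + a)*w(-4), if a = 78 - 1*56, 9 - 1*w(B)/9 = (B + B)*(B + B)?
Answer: -24255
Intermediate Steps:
w(B) = 81 - 36*B**2 (w(B) = 81 - 9*(B + B)*(B + B) = 81 - 9*2*B*2*B = 81 - 36*B**2)
a = 22 (a = 78 - 56 = 22)
(27 + a)*w(-4) = (27 + 22)*(81 - 36*(-4)**2) = 49*(81 - 36*16) = 49*(81 - 576) = 49*(-495) = -24255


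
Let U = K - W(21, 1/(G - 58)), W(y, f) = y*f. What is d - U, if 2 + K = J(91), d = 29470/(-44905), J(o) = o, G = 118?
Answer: -2291599/25660 ≈ -89.306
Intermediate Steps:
W(y, f) = f*y
d = -842/1283 (d = 29470*(-1/44905) = -842/1283 ≈ -0.65627)
K = 89 (K = -2 + 91 = 89)
U = 1773/20 (U = 89 - 21/(118 - 58) = 89 - 21/60 = 89 - 1*7/20 = 89 - 7/20 = 1773/20 ≈ 88.650)
d - U = -842/1283 - 1*1773/20 = -842/1283 - 1773/20 = -2291599/25660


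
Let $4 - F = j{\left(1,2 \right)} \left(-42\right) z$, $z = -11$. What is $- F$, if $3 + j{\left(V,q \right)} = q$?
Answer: $-466$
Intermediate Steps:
$j{\left(V,q \right)} = -3 + q$
$F = 466$ ($F = 4 - \left(-3 + 2\right) \left(-42\right) \left(-11\right) = 4 - \left(-1\right) \left(-42\right) \left(-11\right) = 4 - 42 \left(-11\right) = 4 - -462 = 4 + 462 = 466$)
$- F = \left(-1\right) 466 = -466$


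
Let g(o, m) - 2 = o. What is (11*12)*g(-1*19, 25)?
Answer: -2244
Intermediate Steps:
g(o, m) = 2 + o
(11*12)*g(-1*19, 25) = (11*12)*(2 - 1*19) = 132*(2 - 19) = 132*(-17) = -2244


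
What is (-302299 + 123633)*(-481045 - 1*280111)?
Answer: 135992697896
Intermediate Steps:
(-302299 + 123633)*(-481045 - 1*280111) = -178666*(-481045 - 280111) = -178666*(-761156) = 135992697896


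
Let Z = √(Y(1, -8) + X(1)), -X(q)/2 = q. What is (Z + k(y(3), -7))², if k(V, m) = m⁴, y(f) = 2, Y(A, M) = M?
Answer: (2401 + I*√10)² ≈ 5.7648e+6 + 1.519e+4*I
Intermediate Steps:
X(q) = -2*q
Z = I*√10 (Z = √(-8 - 2*1) = √(-8 - 2) = √(-10) = I*√10 ≈ 3.1623*I)
(Z + k(y(3), -7))² = (I*√10 + (-7)⁴)² = (I*√10 + 2401)² = (2401 + I*√10)²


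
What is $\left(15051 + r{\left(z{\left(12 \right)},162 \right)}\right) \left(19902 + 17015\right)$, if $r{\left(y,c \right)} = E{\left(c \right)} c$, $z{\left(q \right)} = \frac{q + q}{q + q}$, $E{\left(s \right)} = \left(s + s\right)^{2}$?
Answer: $628370274471$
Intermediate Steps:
$E{\left(s \right)} = 4 s^{2}$ ($E{\left(s \right)} = \left(2 s\right)^{2} = 4 s^{2}$)
$z{\left(q \right)} = 1$ ($z{\left(q \right)} = \frac{2 q}{2 q} = 2 q \frac{1}{2 q} = 1$)
$r{\left(y,c \right)} = 4 c^{3}$ ($r{\left(y,c \right)} = 4 c^{2} c = 4 c^{3}$)
$\left(15051 + r{\left(z{\left(12 \right)},162 \right)}\right) \left(19902 + 17015\right) = \left(15051 + 4 \cdot 162^{3}\right) \left(19902 + 17015\right) = \left(15051 + 4 \cdot 4251528\right) 36917 = \left(15051 + 17006112\right) 36917 = 17021163 \cdot 36917 = 628370274471$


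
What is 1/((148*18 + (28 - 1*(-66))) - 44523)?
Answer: -1/41765 ≈ -2.3943e-5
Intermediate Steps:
1/((148*18 + (28 - 1*(-66))) - 44523) = 1/((2664 + (28 + 66)) - 44523) = 1/((2664 + 94) - 44523) = 1/(2758 - 44523) = 1/(-41765) = -1/41765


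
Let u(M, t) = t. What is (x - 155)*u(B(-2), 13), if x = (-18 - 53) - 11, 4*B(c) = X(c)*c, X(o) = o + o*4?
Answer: -3081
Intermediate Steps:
X(o) = 5*o (X(o) = o + 4*o = 5*o)
B(c) = 5*c**2/4 (B(c) = ((5*c)*c)/4 = (5*c**2)/4 = 5*c**2/4)
x = -82 (x = -71 - 11 = -82)
(x - 155)*u(B(-2), 13) = (-82 - 155)*13 = -237*13 = -3081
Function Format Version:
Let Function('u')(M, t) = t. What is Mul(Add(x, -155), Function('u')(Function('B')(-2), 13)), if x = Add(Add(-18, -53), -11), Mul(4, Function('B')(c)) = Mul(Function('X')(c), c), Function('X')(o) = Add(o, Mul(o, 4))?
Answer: -3081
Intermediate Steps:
Function('X')(o) = Mul(5, o) (Function('X')(o) = Add(o, Mul(4, o)) = Mul(5, o))
Function('B')(c) = Mul(Rational(5, 4), Pow(c, 2)) (Function('B')(c) = Mul(Rational(1, 4), Mul(Mul(5, c), c)) = Mul(Rational(1, 4), Mul(5, Pow(c, 2))) = Mul(Rational(5, 4), Pow(c, 2)))
x = -82 (x = Add(-71, -11) = -82)
Mul(Add(x, -155), Function('u')(Function('B')(-2), 13)) = Mul(Add(-82, -155), 13) = Mul(-237, 13) = -3081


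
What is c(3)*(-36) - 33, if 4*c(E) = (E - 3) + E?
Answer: -60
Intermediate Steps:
c(E) = -¾ + E/2 (c(E) = ((E - 3) + E)/4 = ((-3 + E) + E)/4 = (-3 + 2*E)/4 = -¾ + E/2)
c(3)*(-36) - 33 = (-¾ + (½)*3)*(-36) - 33 = (-¾ + 3/2)*(-36) - 33 = (¾)*(-36) - 33 = -27 - 33 = -60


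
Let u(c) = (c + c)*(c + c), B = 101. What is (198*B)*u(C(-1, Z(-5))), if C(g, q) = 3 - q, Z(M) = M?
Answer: 5119488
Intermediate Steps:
u(c) = 4*c² (u(c) = (2*c)*(2*c) = 4*c²)
(198*B)*u(C(-1, Z(-5))) = (198*101)*(4*(3 - 1*(-5))²) = 19998*(4*(3 + 5)²) = 19998*(4*8²) = 19998*(4*64) = 19998*256 = 5119488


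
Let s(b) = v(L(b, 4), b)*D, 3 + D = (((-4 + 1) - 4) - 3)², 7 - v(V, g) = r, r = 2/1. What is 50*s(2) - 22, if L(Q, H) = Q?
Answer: 24228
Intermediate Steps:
r = 2 (r = 2*1 = 2)
v(V, g) = 5 (v(V, g) = 7 - 1*2 = 7 - 2 = 5)
D = 97 (D = -3 + (((-4 + 1) - 4) - 3)² = -3 + ((-3 - 4) - 3)² = -3 + (-7 - 3)² = -3 + (-10)² = -3 + 100 = 97)
s(b) = 485 (s(b) = 5*97 = 485)
50*s(2) - 22 = 50*485 - 22 = 24250 - 22 = 24228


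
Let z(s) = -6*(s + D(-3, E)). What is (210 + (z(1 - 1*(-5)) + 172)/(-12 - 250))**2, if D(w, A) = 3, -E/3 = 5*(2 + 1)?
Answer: 753557401/17161 ≈ 43911.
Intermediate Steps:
E = -45 (E = -15*(2 + 1) = -15*3 = -3*15 = -45)
z(s) = -18 - 6*s (z(s) = -6*(s + 3) = -6*(3 + s) = -18 - 6*s)
(210 + (z(1 - 1*(-5)) + 172)/(-12 - 250))**2 = (210 + ((-18 - 6*(1 - 1*(-5))) + 172)/(-12 - 250))**2 = (210 + ((-18 - 6*(1 + 5)) + 172)/(-262))**2 = (210 + ((-18 - 6*6) + 172)*(-1/262))**2 = (210 + ((-18 - 36) + 172)*(-1/262))**2 = (210 + (-54 + 172)*(-1/262))**2 = (210 + 118*(-1/262))**2 = (210 - 59/131)**2 = (27451/131)**2 = 753557401/17161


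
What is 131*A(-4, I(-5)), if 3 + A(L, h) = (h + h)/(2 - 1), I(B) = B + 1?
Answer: -1441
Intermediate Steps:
I(B) = 1 + B
A(L, h) = -3 + 2*h (A(L, h) = -3 + (h + h)/(2 - 1) = -3 + (2*h)/1 = -3 + (2*h)*1 = -3 + 2*h)
131*A(-4, I(-5)) = 131*(-3 + 2*(1 - 5)) = 131*(-3 + 2*(-4)) = 131*(-3 - 8) = 131*(-11) = -1441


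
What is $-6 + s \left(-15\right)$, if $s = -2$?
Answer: $24$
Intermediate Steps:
$-6 + s \left(-15\right) = -6 - -30 = -6 + 30 = 24$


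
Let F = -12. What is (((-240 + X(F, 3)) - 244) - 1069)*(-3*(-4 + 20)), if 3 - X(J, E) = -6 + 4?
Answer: 74304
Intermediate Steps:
X(J, E) = 5 (X(J, E) = 3 - (-6 + 4) = 3 - 1*(-2) = 3 + 2 = 5)
(((-240 + X(F, 3)) - 244) - 1069)*(-3*(-4 + 20)) = (((-240 + 5) - 244) - 1069)*(-3*(-4 + 20)) = ((-235 - 244) - 1069)*(-3*16) = (-479 - 1069)*(-48) = -1548*(-48) = 74304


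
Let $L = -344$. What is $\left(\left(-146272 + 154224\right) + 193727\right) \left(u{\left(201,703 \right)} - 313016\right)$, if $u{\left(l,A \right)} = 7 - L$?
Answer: $-63057964535$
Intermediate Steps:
$u{\left(l,A \right)} = 351$ ($u{\left(l,A \right)} = 7 - -344 = 7 + 344 = 351$)
$\left(\left(-146272 + 154224\right) + 193727\right) \left(u{\left(201,703 \right)} - 313016\right) = \left(\left(-146272 + 154224\right) + 193727\right) \left(351 - 313016\right) = \left(7952 + 193727\right) \left(-312665\right) = 201679 \left(-312665\right) = -63057964535$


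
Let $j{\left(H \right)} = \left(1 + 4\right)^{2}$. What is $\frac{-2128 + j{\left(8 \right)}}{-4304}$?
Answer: $\frac{2103}{4304} \approx 0.48862$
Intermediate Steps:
$j{\left(H \right)} = 25$ ($j{\left(H \right)} = 5^{2} = 25$)
$\frac{-2128 + j{\left(8 \right)}}{-4304} = \frac{-2128 + 25}{-4304} = \left(-2103\right) \left(- \frac{1}{4304}\right) = \frac{2103}{4304}$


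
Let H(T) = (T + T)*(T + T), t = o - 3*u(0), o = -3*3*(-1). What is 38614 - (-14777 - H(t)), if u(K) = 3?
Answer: 53391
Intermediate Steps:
o = 9 (o = -9*(-1) = 9)
t = 0 (t = 9 - 3*3 = 9 - 9 = 0)
H(T) = 4*T² (H(T) = (2*T)*(2*T) = 4*T²)
38614 - (-14777 - H(t)) = 38614 - (-14777 - 4*0²) = 38614 - (-14777 - 4*0) = 38614 - (-14777 - 1*0) = 38614 - (-14777 + 0) = 38614 - 1*(-14777) = 38614 + 14777 = 53391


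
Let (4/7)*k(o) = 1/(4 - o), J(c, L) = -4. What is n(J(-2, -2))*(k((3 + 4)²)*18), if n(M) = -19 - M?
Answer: 21/2 ≈ 10.500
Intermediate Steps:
k(o) = 7/(4*(4 - o))
n(J(-2, -2))*(k((3 + 4)²)*18) = (-19 - 1*(-4))*(-7/(-16 + 4*(3 + 4)²)*18) = (-19 + 4)*(-7/(-16 + 4*7²)*18) = -15*(-7/(-16 + 4*49))*18 = -15*(-7/(-16 + 196))*18 = -15*(-7/180)*18 = -15*(-7*1/180)*18 = -(-7)*18/12 = -15*(-7/10) = 21/2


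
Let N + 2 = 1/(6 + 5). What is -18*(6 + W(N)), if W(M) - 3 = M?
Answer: -1404/11 ≈ -127.64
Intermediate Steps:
N = -21/11 (N = -2 + 1/(6 + 5) = -2 + 1/11 = -21/11 ≈ -1.9091)
W(M) = 3 + M
-18*(6 + W(N)) = -18*(6 + (3 - 21/11)) = -18*(6 + 12/11) = -18*78/11 = -1404/11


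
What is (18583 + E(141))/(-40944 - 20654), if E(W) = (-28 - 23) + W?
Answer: -18673/61598 ≈ -0.30314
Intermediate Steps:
E(W) = -51 + W
(18583 + E(141))/(-40944 - 20654) = (18583 + (-51 + 141))/(-40944 - 20654) = (18583 + 90)/(-61598) = 18673*(-1/61598) = -18673/61598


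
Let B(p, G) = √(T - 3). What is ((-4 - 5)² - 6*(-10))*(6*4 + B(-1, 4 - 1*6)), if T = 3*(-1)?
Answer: 3384 + 141*I*√6 ≈ 3384.0 + 345.38*I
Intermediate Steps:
T = -3
B(p, G) = I*√6 (B(p, G) = √(-3 - 3) = √(-6) = I*√6)
((-4 - 5)² - 6*(-10))*(6*4 + B(-1, 4 - 1*6)) = ((-4 - 5)² - 6*(-10))*(6*4 + I*√6) = ((-9)² + 60)*(24 + I*√6) = (81 + 60)*(24 + I*√6) = 141*(24 + I*√6) = 3384 + 141*I*√6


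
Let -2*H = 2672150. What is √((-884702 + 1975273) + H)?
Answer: 16*I*√959 ≈ 495.48*I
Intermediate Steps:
H = -1336075 (H = -½*2672150 = -1336075)
√((-884702 + 1975273) + H) = √((-884702 + 1975273) - 1336075) = √(1090571 - 1336075) = √(-245504) = 16*I*√959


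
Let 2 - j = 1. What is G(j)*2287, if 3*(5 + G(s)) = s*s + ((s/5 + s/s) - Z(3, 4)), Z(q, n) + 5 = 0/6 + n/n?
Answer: -100628/15 ≈ -6708.5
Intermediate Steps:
Z(q, n) = -4 (Z(q, n) = -5 + (0/6 + n/n) = -5 + (0*(⅙) + 1) = -5 + (0 + 1) = -5 + 1 = -4)
j = 1 (j = 2 - 1*1 = 2 - 1 = 1)
G(s) = -10/3 + s²/3 + s/15 (G(s) = -5 + (s*s + ((s/5 + s/s) - 1*(-4)))/3 = -5 + (s² + ((s*(⅕) + 1) + 4))/3 = -5 + (s² + ((s/5 + 1) + 4))/3 = -5 + (s² + ((1 + s/5) + 4))/3 = -5 + (s² + (5 + s/5))/3 = -5 + (5 + s² + s/5)/3 = -5 + (5/3 + s²/3 + s/15) = -10/3 + s²/3 + s/15)
G(j)*2287 = (-10/3 + (⅓)*1² + (1/15)*1)*2287 = (-10/3 + (⅓)*1 + 1/15)*2287 = (-10/3 + ⅓ + 1/15)*2287 = -44/15*2287 = -100628/15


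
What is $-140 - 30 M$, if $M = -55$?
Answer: $1510$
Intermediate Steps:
$-140 - 30 M = -140 - -1650 = -140 + 1650 = 1510$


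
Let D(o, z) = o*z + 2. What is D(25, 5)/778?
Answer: 127/778 ≈ 0.16324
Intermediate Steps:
D(o, z) = 2 + o*z
D(25, 5)/778 = (2 + 25*5)/778 = (2 + 125)*(1/778) = 127*(1/778) = 127/778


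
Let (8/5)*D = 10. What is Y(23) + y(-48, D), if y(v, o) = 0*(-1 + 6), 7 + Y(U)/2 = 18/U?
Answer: -286/23 ≈ -12.435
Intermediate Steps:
D = 25/4 (D = (5/8)*10 = 25/4 ≈ 6.2500)
Y(U) = -14 + 36/U (Y(U) = -14 + 2*(18/U) = -14 + 36/U)
y(v, o) = 0 (y(v, o) = 0*5 = 0)
Y(23) + y(-48, D) = (-14 + 36/23) + 0 = -286/23 + 0 = -286/23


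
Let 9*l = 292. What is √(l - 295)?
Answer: I*√2363/3 ≈ 16.204*I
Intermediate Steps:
l = 292/9 (l = (⅑)*292 = 292/9 ≈ 32.444)
√(l - 295) = √(292/9 - 295) = √(-2363/9) = I*√2363/3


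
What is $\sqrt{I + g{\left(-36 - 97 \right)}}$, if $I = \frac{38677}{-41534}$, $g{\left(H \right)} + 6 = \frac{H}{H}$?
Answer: $\frac{i \sqrt{10231776298}}{41534} \approx 2.4354 i$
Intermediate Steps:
$g{\left(H \right)} = -5$ ($g{\left(H \right)} = -6 + \frac{H}{H} = -6 + 1 = -5$)
$I = - \frac{38677}{41534}$ ($I = 38677 \left(- \frac{1}{41534}\right) = - \frac{38677}{41534} \approx -0.93121$)
$\sqrt{I + g{\left(-36 - 97 \right)}} = \sqrt{- \frac{38677}{41534} - 5} = \sqrt{- \frac{246347}{41534}} = \frac{i \sqrt{10231776298}}{41534}$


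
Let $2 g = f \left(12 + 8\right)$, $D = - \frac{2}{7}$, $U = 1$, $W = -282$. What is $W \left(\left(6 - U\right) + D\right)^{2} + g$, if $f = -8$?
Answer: $- \frac{311018}{49} \approx -6347.3$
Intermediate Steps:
$D = - \frac{2}{7}$ ($D = \left(-2\right) \frac{1}{7} = - \frac{2}{7} \approx -0.28571$)
$g = -80$ ($g = \frac{\left(-8\right) \left(12 + 8\right)}{2} = \frac{\left(-8\right) 20}{2} = \frac{1}{2} \left(-160\right) = -80$)
$W \left(\left(6 - U\right) + D\right)^{2} + g = - 282 \left(\left(6 - 1\right) - \frac{2}{7}\right)^{2} - 80 = - 282 \left(5 - \frac{2}{7}\right)^{2} - 80 = - 282 \left(\frac{33}{7}\right)^{2} - 80 = \left(-282\right) \frac{1089}{49} - 80 = - \frac{307098}{49} - 80 = - \frac{311018}{49}$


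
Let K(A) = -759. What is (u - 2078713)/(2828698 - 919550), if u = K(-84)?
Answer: -519868/477287 ≈ -1.0892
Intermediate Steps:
u = -759
(u - 2078713)/(2828698 - 919550) = (-759 - 2078713)/(2828698 - 919550) = -2079472/1909148 = -2079472*1/1909148 = -519868/477287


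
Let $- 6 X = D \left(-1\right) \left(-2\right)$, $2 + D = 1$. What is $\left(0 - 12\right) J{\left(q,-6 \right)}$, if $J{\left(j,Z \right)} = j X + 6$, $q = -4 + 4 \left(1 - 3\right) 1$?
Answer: $-24$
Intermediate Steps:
$D = -1$ ($D = -2 + 1 = -1$)
$q = -12$ ($q = -4 + 4 \left(\left(-2\right) 1\right) = -4 + 4 \left(-2\right) = -4 - 8 = -12$)
$X = \frac{1}{3}$ ($X = - \frac{\left(-1\right) \left(-1\right) \left(-2\right)}{6} = - \frac{1 \left(-2\right)}{6} = \left(- \frac{1}{6}\right) \left(-2\right) = \frac{1}{3} \approx 0.33333$)
$J{\left(j,Z \right)} = 6 + \frac{j}{3}$ ($J{\left(j,Z \right)} = j \frac{1}{3} + 6 = \frac{j}{3} + 6 = 6 + \frac{j}{3}$)
$\left(0 - 12\right) J{\left(q,-6 \right)} = \left(0 - 12\right) \left(6 + \frac{1}{3} \left(-12\right)\right) = - 12 \left(6 - 4\right) = \left(-12\right) 2 = -24$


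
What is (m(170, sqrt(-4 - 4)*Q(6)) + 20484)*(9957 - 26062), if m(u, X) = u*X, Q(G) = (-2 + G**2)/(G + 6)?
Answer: -329894820 - 46543450*I*sqrt(2)/3 ≈ -3.2989e+8 - 2.1941e+7*I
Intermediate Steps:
Q(G) = (-2 + G**2)/(6 + G)
m(u, X) = X*u
(m(170, sqrt(-4 - 4)*Q(6)) + 20484)*(9957 - 26062) = ((sqrt(-4 - 4)*((-2 + 6**2)/(6 + 6)))*170 + 20484)*(9957 - 26062) = ((sqrt(-8)*((-2 + 36)/12))*170 + 20484)*(-16105) = (((2*I*sqrt(2))*((1/12)*34))*170 + 20484)*(-16105) = (((2*I*sqrt(2))*(17/6))*170 + 20484)*(-16105) = ((17*I*sqrt(2)/3)*170 + 20484)*(-16105) = (2890*I*sqrt(2)/3 + 20484)*(-16105) = (20484 + 2890*I*sqrt(2)/3)*(-16105) = -329894820 - 46543450*I*sqrt(2)/3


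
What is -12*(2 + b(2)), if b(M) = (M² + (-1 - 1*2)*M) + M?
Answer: -24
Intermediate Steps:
b(M) = M² - 2*M (b(M) = (M² + (-1 - 2)*M) + M = (M² - 3*M) + M = M² - 2*M)
-12*(2 + b(2)) = -12*(2 + 2*(-2 + 2)) = -12*(2 + 2*0) = -12*(2 + 0) = -12*2 = -24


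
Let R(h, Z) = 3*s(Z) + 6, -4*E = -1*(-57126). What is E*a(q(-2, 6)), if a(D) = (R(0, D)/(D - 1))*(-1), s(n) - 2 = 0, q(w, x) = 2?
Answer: 171378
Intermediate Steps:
s(n) = 2 (s(n) = 2 + 0 = 2)
E = -28563/2 (E = -(-1)*(-57126)/4 = -¼*57126 = -28563/2 ≈ -14282.)
R(h, Z) = 12 (R(h, Z) = 3*2 + 6 = 6 + 6 = 12)
a(D) = -12/(-1 + D) (a(D) = (12/(D - 1))*(-1) = (12/(-1 + D))*(-1) = -12/(-1 + D))
E*a(q(-2, 6)) = -(-171378)/(-1 + 2) = -(-171378)/1 = -(-171378) = -28563/2*(-12) = 171378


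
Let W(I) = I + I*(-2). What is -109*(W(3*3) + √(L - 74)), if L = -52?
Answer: 981 - 327*I*√14 ≈ 981.0 - 1223.5*I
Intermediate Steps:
W(I) = -I (W(I) = I - 2*I = -I)
-109*(W(3*3) + √(L - 74)) = -109*(-3*3 + √(-52 - 74)) = -109*(-1*9 + √(-126)) = -109*(-9 + 3*I*√14) = 981 - 327*I*√14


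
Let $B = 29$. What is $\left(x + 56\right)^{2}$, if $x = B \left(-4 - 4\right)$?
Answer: $30976$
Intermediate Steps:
$x = -232$ ($x = 29 \left(-4 - 4\right) = 29 \left(-8\right) = -232$)
$\left(x + 56\right)^{2} = \left(-232 + 56\right)^{2} = \left(-176\right)^{2} = 30976$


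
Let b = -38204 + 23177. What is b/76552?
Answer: -15027/76552 ≈ -0.19630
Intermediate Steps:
b = -15027
b/76552 = -15027/76552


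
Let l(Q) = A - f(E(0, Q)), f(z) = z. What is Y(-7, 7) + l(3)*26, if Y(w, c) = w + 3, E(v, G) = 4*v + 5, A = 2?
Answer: -82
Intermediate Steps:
E(v, G) = 5 + 4*v
l(Q) = -3 (l(Q) = 2 - (5 + 4*0) = 2 - (5 + 0) = 2 - 1*5 = 2 - 5 = -3)
Y(w, c) = 3 + w
Y(-7, 7) + l(3)*26 = (3 - 7) - 3*26 = -4 - 78 = -82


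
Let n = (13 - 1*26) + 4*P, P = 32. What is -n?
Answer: -115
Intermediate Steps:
n = 115 (n = (13 - 1*26) + 4*32 = (13 - 26) + 128 = -13 + 128 = 115)
-n = -1*115 = -115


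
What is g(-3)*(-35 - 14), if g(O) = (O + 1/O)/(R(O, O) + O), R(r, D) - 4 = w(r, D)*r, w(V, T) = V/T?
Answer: -245/3 ≈ -81.667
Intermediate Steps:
R(r, D) = 4 + r**2/D (R(r, D) = 4 + (r/D)*r = 4 + r**2/D)
g(O) = (O + 1/O)/(4 + 2*O) (g(O) = (O + 1/O)/((4 + O**2/O) + O) = (O + 1/O)/((4 + O) + O) = (O + 1/O)/(4 + 2*O))
g(-3)*(-35 - 14) = ((1/2)*(1 + (-3)**2)/(-3*(2 - 3)))*(-35 - 14) = ((1/2)*(-1/3)*(1 + 9)/(-1))*(-49) = ((1/2)*(-1/3)*(-1)*10)*(-49) = (5/3)*(-49) = -245/3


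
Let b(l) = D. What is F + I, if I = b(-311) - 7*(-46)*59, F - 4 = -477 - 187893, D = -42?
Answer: -169410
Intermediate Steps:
b(l) = -42
F = -188366 (F = 4 + (-477 - 187893) = 4 - 188370 = -188366)
I = 18956 (I = -42 - 7*(-46)*59 = -42 - (-322)*59 = -42 - 1*(-18998) = -42 + 18998 = 18956)
F + I = -188366 + 18956 = -169410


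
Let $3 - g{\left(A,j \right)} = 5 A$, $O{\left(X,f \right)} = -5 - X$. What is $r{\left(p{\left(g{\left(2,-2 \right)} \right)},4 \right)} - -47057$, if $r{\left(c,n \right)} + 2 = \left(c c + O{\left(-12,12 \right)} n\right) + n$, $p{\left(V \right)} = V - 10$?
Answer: $47376$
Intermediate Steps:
$g{\left(A,j \right)} = 3 - 5 A$
$p{\left(V \right)} = -10 + V$
$r{\left(c,n \right)} = -2 + c^{2} + 8 n$ ($r{\left(c,n \right)} = -2 + \left(\left(c c + \left(-5 - -12\right) n\right) + n\right) = -2 + \left(\left(c^{2} + \left(-5 + 12\right) n\right) + n\right) = -2 + \left(\left(c^{2} + 7 n\right) + n\right) = -2 + \left(c^{2} + 8 n\right) = -2 + c^{2} + 8 n$)
$r{\left(p{\left(g{\left(2,-2 \right)} \right)},4 \right)} - -47057 = \left(-2 + \left(-10 + \left(3 - 10\right)\right)^{2} + 8 \cdot 4\right) - -47057 = \left(-2 + \left(-10 + \left(3 - 10\right)\right)^{2} + 32\right) + 47057 = \left(-2 + \left(-10 - 7\right)^{2} + 32\right) + 47057 = \left(-2 + \left(-17\right)^{2} + 32\right) + 47057 = \left(-2 + 289 + 32\right) + 47057 = 319 + 47057 = 47376$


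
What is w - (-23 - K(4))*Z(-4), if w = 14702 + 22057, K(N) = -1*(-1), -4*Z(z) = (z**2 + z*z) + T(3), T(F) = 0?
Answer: 36567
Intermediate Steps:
Z(z) = -z**2/2 (Z(z) = -((z**2 + z*z) + 0)/4 = -((z**2 + z**2) + 0)/4 = -(2*z**2 + 0)/4 = -z**2/2)
K(N) = 1
w = 36759
w - (-23 - K(4))*Z(-4) = 36759 - (-23 - 1*1)*(-1/2*(-4)**2) = 36759 - (-23 - 1)*(-1/2*16) = 36759 - (-24)*(-8) = 36759 - 1*192 = 36759 - 192 = 36567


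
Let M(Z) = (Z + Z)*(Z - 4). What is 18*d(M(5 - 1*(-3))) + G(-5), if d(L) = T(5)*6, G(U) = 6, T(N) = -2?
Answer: -210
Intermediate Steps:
M(Z) = 2*Z*(-4 + Z) (M(Z) = (2*Z)*(-4 + Z) = 2*Z*(-4 + Z))
d(L) = -12 (d(L) = -2*6 = -12)
18*d(M(5 - 1*(-3))) + G(-5) = 18*(-12) + 6 = -216 + 6 = -210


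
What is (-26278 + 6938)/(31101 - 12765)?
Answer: -4835/4584 ≈ -1.0548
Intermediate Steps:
(-26278 + 6938)/(31101 - 12765) = -19340/18336 = -19340*1/18336 = -4835/4584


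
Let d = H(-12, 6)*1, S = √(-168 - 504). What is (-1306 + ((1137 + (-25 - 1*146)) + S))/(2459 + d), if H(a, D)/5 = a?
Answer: -340/2399 + 4*I*√42/2399 ≈ -0.14173 + 0.010806*I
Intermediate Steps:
H(a, D) = 5*a
S = 4*I*√42 (S = √(-672) = 4*I*√42 ≈ 25.923*I)
d = -60 (d = (5*(-12))*1 = -60*1 = -60)
(-1306 + ((1137 + (-25 - 1*146)) + S))/(2459 + d) = (-1306 + ((1137 + (-25 - 1*146)) + 4*I*√42))/(2459 - 60) = (-1306 + ((1137 + (-25 - 146)) + 4*I*√42))/2399 = (-1306 + ((1137 - 171) + 4*I*√42))*(1/2399) = (-1306 + (966 + 4*I*√42))*(1/2399) = (-340 + 4*I*√42)*(1/2399) = -340/2399 + 4*I*√42/2399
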